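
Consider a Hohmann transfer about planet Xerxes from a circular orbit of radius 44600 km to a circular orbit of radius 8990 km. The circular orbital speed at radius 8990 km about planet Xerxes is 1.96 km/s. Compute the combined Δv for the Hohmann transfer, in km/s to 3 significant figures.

Δv = 0.939 km/s

From the circular-orbit relation v² = μ/r at r = 8990 km: μ = v²r = (1.96)² × 8990 = 34536.0 km³/s².
The Hohmann ellipse has a_t = (r₁ + r₂)/2 = 26795 km.
Circular speed at r₁: v₁ = √(μ/r₁) = √(34536.0/44600) = 0.8800 km/s.
Transfer-orbit speed at r₁ (vis-viva): v_a = √[μ(2/r₁ − 1/a_t)] = 0.5097 km/s.
First burn Δv₁ = |v_a − v₁| = 0.3703 km/s.
Circular speed at r₂: v₂ = √(μ/r₂) = 1.9600 km/s.
Transfer-orbit speed at r₂: v_p = √[μ(2/r₂ − 1/a_t)] = 2.5287 km/s.
Second burn Δv₂ = |v₂ − v_p| = 0.5687 km/s.
Total Δv = Δv₁ + Δv₂ = 0.9390 km/s.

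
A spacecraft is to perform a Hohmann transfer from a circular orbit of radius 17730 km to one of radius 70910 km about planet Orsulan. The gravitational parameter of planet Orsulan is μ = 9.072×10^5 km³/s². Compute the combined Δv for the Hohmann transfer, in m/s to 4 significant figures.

Semi-major axis of the transfer orbit: a_t = (17730 + 70910)/2 = 44320 km.
Circular speed at r₁: v₁ = √(μ/r₁) = √(9.072×10^5/17730) = 7.15315 km/s.
On the transfer ellipse at r₁, v² = μ(2/r − 1/a) gives v_p = √[μ(2/r₁ − 1/a_t)] = 9.04797 km/s.
First burn Δv₁ = |v_p − v₁| = 1.8948 km/s.
At r₂, v₂ = √(μ/r₂) = 3.5768 km/s.
Transfer-orbit speed at r₂: v_a = √[μ(2/r₂ − 1/a_t)] = 2.2623 km/s.
Second burn Δv₂ = |v₂ − v_a| = 1.3145 km/s.
Total Δv = Δv₁ + Δv₂ = 3.209 km/s.

Δv = 3209 m/s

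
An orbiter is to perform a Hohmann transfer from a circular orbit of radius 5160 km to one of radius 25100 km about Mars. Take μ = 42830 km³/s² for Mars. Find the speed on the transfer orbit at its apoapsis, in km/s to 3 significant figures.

Transfer-ellipse semi-major axis a_t = (r₁ + r₂)/2 = (5160 + 25100)/2 = 15130 km.
At apoapsis, r = 25100 km.
Vis-viva: v = √[μ(2/r − 1/a_t)] = √[42830 × (2/25100 − 1/15130)] = 0.7629 km/s.

v = 0.763 km/s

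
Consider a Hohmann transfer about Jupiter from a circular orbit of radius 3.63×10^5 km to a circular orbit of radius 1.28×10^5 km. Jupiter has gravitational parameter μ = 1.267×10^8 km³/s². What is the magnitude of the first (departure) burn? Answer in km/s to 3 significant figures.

Δv₁ = 5.19 km/s

The Hohmann ellipse has a_t = (r₁ + r₂)/2 = 2.455×10^5 km.
On the circular orbit at r = 3.630×10^5 km, v_c = √(μ/r) = 18.6825 km/s.
Vis-viva on the transfer ellipse at r = 3.630×10^5 km gives v_t = √[μ(2/r − 1/a_t)] = 13.4901 km/s.
Δv₁ = |v_t − v_c| = |13.4901 − 18.6825| = 5.192 km/s.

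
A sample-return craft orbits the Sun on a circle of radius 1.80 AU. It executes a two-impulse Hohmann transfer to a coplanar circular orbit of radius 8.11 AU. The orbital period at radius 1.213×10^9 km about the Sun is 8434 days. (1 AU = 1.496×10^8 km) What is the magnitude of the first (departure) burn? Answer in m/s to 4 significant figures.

Δv₁ = 6201 m/s

From Kepler's third law T² = 4π²r³/μ at r = 1.213×10^9 km, T = 8434 days = 8434 × 86400 s = 7.286976×10^8 s: μ = 4π²r³/T² = 1.32693×10^11 km³/s².
In km: r₁ = 1.80 × 1.496×10^8 = 2.6928×10^8 km; r₂ = 8.11 × 1.496×10^8 = 1.213256×10^9 km.
Semi-major axis of the transfer orbit: a_t = (2.6928×10^8 + 1.213256×10^9)/2 = 7.41268×10^8 km.
Circular speed at r = 2.6928×10^8 km: v_c = √(μ/r) = 22.198 km/s.
Transfer-orbit speed at the same r (vis-viva, a = a_t): v_t = √[μ(2/r − 1/a_t)] = 28.399 km/s.
Δv₁ = |v_t − v_c| = |28.399 − 22.198| = 6.201 km/s.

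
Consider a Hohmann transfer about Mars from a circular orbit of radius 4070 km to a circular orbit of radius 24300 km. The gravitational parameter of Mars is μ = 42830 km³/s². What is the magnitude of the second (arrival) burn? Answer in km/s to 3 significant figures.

The Hohmann ellipse has a_t = (r₁ + r₂)/2 = 14185 km.
Circular speed at r = 24300 km: v_c = √(μ/r) = 1.3276 km/s.
Transfer-orbit speed at the same r (vis-viva, a = a_t): v_t = √[μ(2/r − 1/a_t)] = 0.71114 km/s.
Δv₂ = |v_t − v_c| = |0.71114 − 1.3276| = 0.6165 km/s.

Δv₂ = 0.616 km/s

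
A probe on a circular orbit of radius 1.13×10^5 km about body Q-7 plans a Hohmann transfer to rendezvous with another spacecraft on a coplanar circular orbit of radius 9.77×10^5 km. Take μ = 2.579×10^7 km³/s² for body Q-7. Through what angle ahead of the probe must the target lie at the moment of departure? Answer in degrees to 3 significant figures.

Semi-major axis of the transfer orbit: a_t = (1.130×10^5 + 9.770×10^5)/2 = 5.450×10^5 km.
The half-period of the transfer ellipse is t = π√(a_t³/μ) = 2.4890×10^5 s.
Target angular speed ω₂ = √(μ/r₂³) = 5.2588×10^-6 rad/s.
Angle swept by the target during transfer: ω₂·t = 1.3089 rad = 74.99°.
Arrival is 180° from departure on the ellipse, so φ = 180° − 74.99° = 105°.

φ = 105°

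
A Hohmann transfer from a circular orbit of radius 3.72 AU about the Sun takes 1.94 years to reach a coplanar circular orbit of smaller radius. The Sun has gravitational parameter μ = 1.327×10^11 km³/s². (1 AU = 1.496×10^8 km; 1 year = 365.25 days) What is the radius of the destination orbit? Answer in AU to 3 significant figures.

r₂ = 1.22 AU

In km: r₁ = 3.72 × 1.496×10^8 = 5.56512×10^8 km.
Transfer time t = 1.94 years × 365.25 × 86400 s = 6.1221744×10^7 s, and t = π√(a_t³/μ).
So a_t = (μ t²/π²)^(1/3) = (1.327×10^11 × (6.1221744×10^7)² / π²)^(1/3) = 3.6937×10^8 km.
Since a_t = (r₁ + r₂)/2, r₂ = 2a_t − r₁ = 2×3.6937×10^8 − 5.56512×10^8 = 1.82228×10^8 km.
In AU: r₂ = 1.82228×10^8 / 1.496×10^8 = 1.22 AU.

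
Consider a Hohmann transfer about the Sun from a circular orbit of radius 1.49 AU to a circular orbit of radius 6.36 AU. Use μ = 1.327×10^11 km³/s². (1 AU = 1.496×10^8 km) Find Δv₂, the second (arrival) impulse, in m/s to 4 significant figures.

Δv₂ = 4533 m/s

In km: r₁ = 1.49 × 1.496×10^8 = 2.22904×10^8 km; r₂ = 6.36 × 1.496×10^8 = 9.51456×10^8 km.
Transfer-ellipse semi-major axis a_t = (r₁ + r₂)/2 = (2.22904×10^8 + 9.51456×10^8)/2 = 5.8718×10^8 km.
Circular speed at r = 9.51456×10^8 km: v_c = √(μ/r) = 11.8098 km/s.
Transfer-orbit speed at the same r (vis-viva, a = a_t): v_t = √[μ(2/r − 1/a_t)] = 7.27636 km/s.
Δv₂ = |v_t − v_c| = |7.27636 − 11.8098| = 4.533 km/s.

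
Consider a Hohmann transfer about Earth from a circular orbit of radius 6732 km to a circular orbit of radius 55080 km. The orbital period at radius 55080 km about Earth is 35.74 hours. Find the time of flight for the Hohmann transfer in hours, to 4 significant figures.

From Kepler's third law T² = 4π²r³/μ at r = 55080 km, T = 35.74 hours = 35.74 × 3600 s = 1.28664×10^5 s: μ = 4π²r³/T² = 3.98499×10^5 km³/s².
Transfer-ellipse semi-major axis a_t = (r₁ + r₂)/2 = (6732 + 55080)/2 = 30906 km.
By Kepler's third law the transfer-orbit period is T = 2π√(a_t³/μ), so t = T/2 = 27040 s.
Converting: 27040 s ÷ 3600 s/hour = 7.511 hours.

t = 7.511 hours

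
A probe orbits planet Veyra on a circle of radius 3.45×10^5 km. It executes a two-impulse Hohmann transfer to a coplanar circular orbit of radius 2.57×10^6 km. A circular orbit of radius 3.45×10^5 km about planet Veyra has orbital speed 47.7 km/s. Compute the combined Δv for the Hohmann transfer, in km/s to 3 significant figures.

From the circular-orbit relation v² = μ/r at r = 3.45×10^5 km: μ = v²r = (47.7)² × 3.45×10^5 = 7.84975×10^8 km³/s².
Transfer-ellipse semi-major axis a_t = (r₁ + r₂)/2 = (3.450×10^5 + 2.570×10^6)/2 = 1.4575×10^6 km.
At r₁ the circular-orbit speed is v₁ = √(μ/r₁) = 47.70 km/s.
On the transfer ellipse at r₁, vis-viva equation gives v_p = √[μ(2/r₁ − 1/a_t)] = 63.34 km/s.
First burn Δv₁ = |v_p − v₁| = 15.64 km/s.
Circular speed at r₂: v₂ = √(μ/r₂) = 17.477 km/s.
Transfer-orbit speed at r₂: v_a = √[μ(2/r₂ − 1/a_t)] = 8.5029 km/s.
Second burn Δv₂ = |v₂ − v_a| = 8.974 km/s.
Total Δv = Δv₁ + Δv₂ = 24.61 km/s.

Δv = 24.6 km/s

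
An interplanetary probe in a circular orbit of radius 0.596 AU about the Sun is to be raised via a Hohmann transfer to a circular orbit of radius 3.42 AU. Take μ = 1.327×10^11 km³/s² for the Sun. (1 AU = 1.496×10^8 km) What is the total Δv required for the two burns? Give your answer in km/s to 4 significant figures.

In km: r₁ = 0.596 × 1.496×10^8 = 8.91616×10^7 km; r₂ = 3.42 × 1.496×10^8 = 5.11632×10^8 km.
The Hohmann ellipse has a_t = (r₁ + r₂)/2 = 3.003968×10^8 km.
Circular speed at r₁: v₁ = √(μ/r₁) = √(1.327×10^11/8.91616×10^7) = 38.58 km/s.
On the transfer ellipse at r₁, vis-viva equation gives v_p = √[μ(2/r₁ − 1/a_t)] = 50.35 km/s.
First burn Δv₁ = |v_p − v₁| = 11.77 km/s.
At r₂, v₂ = √(μ/r₂) = 16.105 km/s.
Transfer-orbit speed at r₂: v_a = √[μ(2/r₂ − 1/a_t)] = 8.7740 km/s.
Second burn Δv₂ = |v₂ − v_a| = 7.331 km/s.
Δv = Δv₁ + Δv₂ = 11.77 + 7.331 = 19.10 km/s.

Δv = 19.10 km/s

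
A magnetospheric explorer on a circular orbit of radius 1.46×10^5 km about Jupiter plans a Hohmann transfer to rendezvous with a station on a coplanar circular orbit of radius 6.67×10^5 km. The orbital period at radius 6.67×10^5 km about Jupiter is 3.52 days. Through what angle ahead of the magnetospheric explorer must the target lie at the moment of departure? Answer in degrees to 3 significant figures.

From Kepler's third law T² = 4π²r³/μ at r = 6.67×10^5 km, T = 3.52 days = 3.52 × 86400 s = 3.04128×10^5 s: μ = 4π²r³/T² = 1.26656×10^8 km³/s².
The Hohmann ellipse has a_t = (r₁ + r₂)/2 = 4.065×10^5 km.
Transfer time t = π√(a_t³/μ) = 72348 s.
The target's mean motion on its circular orbit is ω₂ = √(μ/r₂³) = 2.0660×10^-5 rad/s.
Angle swept by the target during transfer: ω₂·t = 1.4947 rad = 85.64°.
The magnetospheric explorer traverses 180° on the transfer ellipse, so the target must lead by 180° − 85.64° = 94.4°.

φ = 94.4°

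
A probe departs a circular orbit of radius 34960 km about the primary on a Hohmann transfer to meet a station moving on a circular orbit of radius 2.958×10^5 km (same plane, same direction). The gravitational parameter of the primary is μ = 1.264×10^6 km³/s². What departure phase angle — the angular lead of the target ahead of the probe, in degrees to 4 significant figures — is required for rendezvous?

φ = 104.8°

Semi-major axis of the transfer orbit: a_t = (34960 + 2.958×10^5)/2 = 1.6538×10^5 km.
Transfer time t = π√(a_t³/μ) = 1.87932×10^5 s.
The target's mean motion on its circular orbit is ω₂ = √(μ/r₂³) = 6.98838×10^-6 rad/s.
Angle swept by the target during transfer: ω₂·t = 1.31334 rad = 75.249°.
Arrival is 180° from departure on the ellipse, so φ = 180° − 75.249° = 104.8°.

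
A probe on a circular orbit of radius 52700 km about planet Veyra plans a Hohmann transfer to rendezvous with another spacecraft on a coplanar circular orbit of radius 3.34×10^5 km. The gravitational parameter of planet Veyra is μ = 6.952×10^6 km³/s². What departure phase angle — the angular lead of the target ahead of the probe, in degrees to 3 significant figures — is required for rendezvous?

φ = 101°

Semi-major axis of the transfer orbit: a_t = (52700 + 3.340×10^5)/2 = 1.9335×10^5 km.
The half-period of the transfer ellipse is t = π√(a_t³/μ) = 1.01300×10^5 s.
Target angular speed ω₂ = √(μ/r₂³) = 1.36595×10^-5 rad/s.
Angle swept by the target during transfer: ω₂·t = 1.3837 rad = 79.28°.
Arrival is 180° from departure on the ellipse, so φ = 180° − 79.28° = 101°.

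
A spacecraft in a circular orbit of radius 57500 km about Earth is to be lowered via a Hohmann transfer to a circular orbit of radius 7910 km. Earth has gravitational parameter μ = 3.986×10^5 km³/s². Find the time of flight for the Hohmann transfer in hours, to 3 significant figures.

The Hohmann ellipse has a_t = (r₁ + r₂)/2 = 32705 km.
Transfer time t = π√(a_t³/μ) = π√((32705)³ / 3.986×10^5) = 29431 s.
Converting: 29431 s ÷ 3600 s/hour = 8.18 hours.

t = 8.18 hours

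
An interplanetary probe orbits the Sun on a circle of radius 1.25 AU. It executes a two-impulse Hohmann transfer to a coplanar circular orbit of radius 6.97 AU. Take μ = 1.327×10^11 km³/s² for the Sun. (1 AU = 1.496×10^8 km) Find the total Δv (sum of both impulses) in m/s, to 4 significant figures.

Δv = 13110 m/s

In km: r₁ = 1.25 × 1.496×10^8 = 1.870×10^8 km; r₂ = 6.97 × 1.496×10^8 = 1.042712×10^9 km.
The Hohmann ellipse has a_t = (r₁ + r₂)/2 = 6.14856×10^8 km.
At r₁ the circular-orbit speed is v₁ = √(μ/r₁) = 26.6388 km/s.
On the transfer ellipse at r₁, vis-viva gives v_p = √[μ(2/r₁ − 1/a_t)] = 34.6905 km/s.
First burn Δv₁ = |v_p − v₁| = 8.052 km/s.
At r₂, v₂ = √(μ/r₂) = 11.281 km/s.
Transfer-orbit speed at r₂: v_a = √[μ(2/r₂ − 1/a_t)] = 6.2214 km/s.
Second burn Δv₂ = |v₂ − v_a| = 5.060 km/s.
Total Δv = Δv₁ + Δv₂ = 13.11 km/s.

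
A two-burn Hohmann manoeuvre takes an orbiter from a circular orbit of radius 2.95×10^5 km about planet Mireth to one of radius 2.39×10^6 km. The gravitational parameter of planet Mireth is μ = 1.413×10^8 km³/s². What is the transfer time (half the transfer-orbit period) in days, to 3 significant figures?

t = 4.76 days

Transfer-ellipse semi-major axis a_t = (r₁ + r₂)/2 = (2.950×10^5 + 2.390×10^6)/2 = 1.3425×10^6 km.
Half the transfer-orbit period gives t = π√(a_t³/μ) = 4.111×10^5 s.
Converting: 4.111×10^5 s ÷ 86400 s/day = 4.76 days.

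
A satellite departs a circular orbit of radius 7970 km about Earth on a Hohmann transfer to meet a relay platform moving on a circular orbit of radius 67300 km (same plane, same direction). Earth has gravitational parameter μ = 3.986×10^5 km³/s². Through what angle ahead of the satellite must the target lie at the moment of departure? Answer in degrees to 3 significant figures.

The Hohmann ellipse has a_t = (r₁ + r₂)/2 = 37635 km.
Transfer time t = π√(a_t³/μ) = 36330.3 s.
Target angular speed ω₂ = √(μ/r₂³) = 3.61615×10^-5 rad/s.
Angle swept by the target during transfer: ω₂·t = 1.31376 rad = 75.27°.
Arrival is 180° from departure on the ellipse, so φ = 180° − 75.27° = 105°.

φ = 105°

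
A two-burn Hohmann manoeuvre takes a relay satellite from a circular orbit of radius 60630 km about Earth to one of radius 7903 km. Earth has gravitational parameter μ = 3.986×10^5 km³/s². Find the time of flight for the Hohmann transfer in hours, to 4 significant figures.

Semi-major axis of the transfer orbit: a_t = (60630 + 7903)/2 = 34266.5 km.
Transfer time t = π√(a_t³/μ) = π√((34266.5)³ / 3.986×10^5) = 31564 s.
Converting: 31564 s ÷ 3600 s/hour = 8.768 hours.

t = 8.768 hours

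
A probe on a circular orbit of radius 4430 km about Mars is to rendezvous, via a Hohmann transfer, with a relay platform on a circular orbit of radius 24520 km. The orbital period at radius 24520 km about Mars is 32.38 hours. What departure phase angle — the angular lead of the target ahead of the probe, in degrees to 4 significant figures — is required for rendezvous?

From Kepler's third law T² = 4π²r³/μ at r = 24520 km, T = 32.38 hours = 32.38 × 3600 s = 1.16568×10^5 s: μ = 4π²r³/T² = 42831.4 km³/s².
The Hohmann ellipse has a_t = (r₁ + r₂)/2 = 14475 km.
The half-period of the transfer ellipse is t = π√(a_t³/μ) = 26436 s.
Target angular speed ω₂ = √(μ/r₂³) = 5.3901×10^-5 rad/s.
Angle swept by the target during transfer: ω₂·t = 1.4249 rad = 81.64°.
Arrival is 180° from departure on the ellipse, so φ = 180° − 81.64° = 98.36°.

φ = 98.36°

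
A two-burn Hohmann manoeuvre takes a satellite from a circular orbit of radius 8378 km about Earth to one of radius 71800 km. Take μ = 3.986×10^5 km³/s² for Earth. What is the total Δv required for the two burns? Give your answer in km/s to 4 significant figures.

Semi-major axis of the transfer orbit: a_t = (8378 + 71800)/2 = 40089 km.
Circular speed at r₁: v₁ = √(μ/r₁) = √(3.986×10^5/8378) = 6.898 km/s.
Transfer-orbit speed at r₁ (vis-viva equation): v_p = √[μ(2/r₁ − 1/a_t)] = 9.231 km/s.
First burn Δv₁ = |v_p − v₁| = 2.333 km/s.
At r₂, v₂ = √(μ/r₂) = 2.356 km/s.
Transfer-orbit speed at r₂: v_a = √[μ(2/r₂ − 1/a_t)] = 1.077 km/s.
Second burn Δv₂ = |v₂ − v_a| = 1.279 km/s.
Δv = Δv₁ + Δv₂ = 2.333 + 1.279 = 3.612 km/s.

Δv = 3.612 km/s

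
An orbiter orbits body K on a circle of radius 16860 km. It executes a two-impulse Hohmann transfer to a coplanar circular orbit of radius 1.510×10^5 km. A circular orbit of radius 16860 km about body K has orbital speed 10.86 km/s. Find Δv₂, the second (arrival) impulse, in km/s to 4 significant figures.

From the circular-orbit relation v² = μ/r at r = 16860 km: μ = v²r = (10.86)² × 16860 = 1.98846×10^6 km³/s².
The Hohmann ellipse has a_t = (r₁ + r₂)/2 = 83930 km.
Circular speed at r = 1.510×10^5 km: v_c = √(μ/r) = 3.62886 km/s.
Transfer-orbit speed at the same r (vis-viva, a = a_t): v_t = √[μ(2/r − 1/a_t)] = 1.62645 km/s.
Δv₂ = |v_t − v_c| = |1.62645 − 3.62886| = 2.002 km/s.

Δv₂ = 2.002 km/s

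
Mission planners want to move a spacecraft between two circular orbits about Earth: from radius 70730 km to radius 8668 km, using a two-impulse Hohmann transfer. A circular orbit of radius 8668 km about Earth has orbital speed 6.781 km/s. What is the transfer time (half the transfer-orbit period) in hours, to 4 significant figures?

From the circular-orbit relation v² = μ/r at r = 8668 km: μ = v²r = (6.781)² × 8668 = 3.98572×10^5 km³/s².
Semi-major axis of the transfer orbit: a_t = (70730 + 8668)/2 = 39699 km.
By Kepler's third law the transfer-orbit period is T = 2π√(a_t³/μ), so t = T/2 = 39360 s.
Converting: 39360 s ÷ 3600 s/hour = 10.93 hours.

t = 10.93 hours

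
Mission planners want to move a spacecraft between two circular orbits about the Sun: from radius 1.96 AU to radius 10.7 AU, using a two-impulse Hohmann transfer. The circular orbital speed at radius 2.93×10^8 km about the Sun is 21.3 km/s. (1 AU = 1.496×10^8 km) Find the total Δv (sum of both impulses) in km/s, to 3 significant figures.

Δv = 10.4 km/s

From the circular-orbit relation v² = μ/r at r = 2.93×10^8 km: μ = v²r = (21.3)² × 2.93×10^8 = 1.32931×10^11 km³/s².
In km: r₁ = 1.96 × 1.496×10^8 = 2.93216×10^8 km; r₂ = 10.7 × 1.496×10^8 = 1.60072×10^9 km.
The Hohmann ellipse has a_t = (r₁ + r₂)/2 = 9.46968×10^8 km.
At r₁ the circular-orbit speed is v₁ = √(μ/r₁) = 21.292 km/s.
On the transfer ellipse at r₁, vis-viva gives v_p = √[μ(2/r₁ − 1/a_t)] = 27.683 km/s.
First burn Δv₁ = |v_p − v₁| = 6.391 km/s.
Circular speed at r₂: v₂ = √(μ/r₂) = 9.113 km/s.
Transfer-orbit speed at r₂: v_a = √[μ(2/r₂ − 1/a_t)] = 5.071 km/s.
Second burn Δv₂ = |v₂ − v_a| = 4.042 km/s.
Δv = Δv₁ + Δv₂ = 6.391 + 4.042 = 10.43 km/s.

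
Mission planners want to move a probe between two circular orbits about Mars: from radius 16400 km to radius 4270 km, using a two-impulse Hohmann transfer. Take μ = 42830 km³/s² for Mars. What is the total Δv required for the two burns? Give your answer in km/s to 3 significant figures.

The Hohmann ellipse has a_t = (r₁ + r₂)/2 = 10335 km.
At r₁ the circular-orbit speed is v₁ = √(μ/r₁) = 1.6160 km/s.
Transfer-orbit speed at r₁ (v² = μ(2/r − 1/a)): v_a = √[μ(2/r₁ − 1/a_t)] = 1.0387 km/s.
First burn Δv₁ = |v_a − v₁| = 0.5773 km/s.
At r₂, v₂ = √(μ/r₂) = 3.1671 km/s.
Transfer-orbit speed at r₂: v_p = √[μ(2/r₂ − 1/a_t)] = 3.9896 km/s.
Second burn Δv₂ = |v₂ − v_p| = 0.8225 km/s.
Total Δv = Δv₁ + Δv₂ = 1.400 km/s.

Δv = 1.40 km/s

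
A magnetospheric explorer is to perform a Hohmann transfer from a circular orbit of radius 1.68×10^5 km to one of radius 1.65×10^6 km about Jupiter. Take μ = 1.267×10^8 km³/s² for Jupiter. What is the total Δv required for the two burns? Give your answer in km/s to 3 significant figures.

Transfer-ellipse semi-major axis a_t = (r₁ + r₂)/2 = (1.680×10^5 + 1.650×10^6)/2 = 9.090×10^5 km.
Circular speed at r₁: v₁ = √(μ/r₁) = √(1.267×10^8/1.680×10^5) = 27.462 km/s.
On the transfer ellipse at r₁, v² = μ(2/r − 1/a) gives v_p = √[μ(2/r₁ − 1/a_t)] = 36.999 km/s.
First burn Δv₁ = |v_p − v₁| = 9.537 km/s.
At r₂, v₂ = √(μ/r₂) = 8.763 km/s.
Transfer-orbit speed at r₂: v_a = √[μ(2/r₂ − 1/a_t)] = 3.767 km/s.
Second burn Δv₂ = |v₂ − v_a| = 4.996 km/s.
Δv = Δv₁ + Δv₂ = 9.537 + 4.996 = 14.53 km/s.

Δv = 14.5 km/s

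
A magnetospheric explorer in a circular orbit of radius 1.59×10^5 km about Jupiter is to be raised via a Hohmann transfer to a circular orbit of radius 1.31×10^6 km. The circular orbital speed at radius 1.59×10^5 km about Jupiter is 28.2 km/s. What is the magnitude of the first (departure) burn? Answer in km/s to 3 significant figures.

From the circular-orbit relation v² = μ/r at r = 1.59×10^5 km: μ = v²r = (28.2)² × 1.59×10^5 = 1.26443×10^8 km³/s².
Semi-major axis of the transfer orbit: a_t = (1.590×10^5 + 1.310×10^6)/2 = 7.345×10^5 km.
Circular speed at r = 1.590×10^5 km: v_c = √(μ/r) = 28.200 km/s.
Transfer-orbit speed at the same r (vis-viva, a = a_t): v_t = √[μ(2/r − 1/a_t)] = 37.661 km/s.
Δv₁ = |v_t − v_c| = |37.661 − 28.200| = 9.461 km/s.

Δv₁ = 9.46 km/s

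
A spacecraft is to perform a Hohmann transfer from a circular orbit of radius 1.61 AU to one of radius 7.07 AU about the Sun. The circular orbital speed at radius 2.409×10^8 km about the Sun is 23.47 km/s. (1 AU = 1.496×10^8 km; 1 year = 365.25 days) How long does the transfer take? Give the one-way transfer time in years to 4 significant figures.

t = 4.521 years

From the circular-orbit relation v² = μ/r at r = 2.409×10^8 km: μ = v²r = (23.47)² × 2.409×10^8 = 1.32698×10^11 km³/s².
In km: r₁ = 1.61 × 1.496×10^8 = 2.40856×10^8 km; r₂ = 7.07 × 1.496×10^8 = 1.057672×10^9 km.
The Hohmann ellipse has a_t = (r₁ + r₂)/2 = 6.49264×10^8 km.
Transfer time t = π√(a_t³/μ) = π√((6.49264×10^8)³ / 1.32698×10^11) = 1.4268×10^8 s.
Converting: 1.4268×10^8 s ÷ 3.15576×10^7 s/year (365.25 × 86400) = 4.521 years.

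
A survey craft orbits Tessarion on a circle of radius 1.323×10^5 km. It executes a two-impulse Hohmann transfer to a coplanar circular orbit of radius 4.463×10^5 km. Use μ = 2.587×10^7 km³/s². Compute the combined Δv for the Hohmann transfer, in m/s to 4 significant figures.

Δv = 5850 m/s

Semi-major axis of the transfer orbit: a_t = (1.323×10^5 + 4.463×10^5)/2 = 2.893×10^5 km.
Circular speed at r₁: v₁ = √(μ/r₁) = √(2.587×10^7/1.323×10^5) = 13.9836 km/s.
On the transfer ellipse at r₁, vis-viva equation gives v_p = √[μ(2/r₁ − 1/a_t)] = 17.3683 km/s.
First burn Δv₁ = |v_p − v₁| = 3.385 km/s.
At r₂, v₂ = √(μ/r₂) = 7.614 km/s.
Transfer-orbit speed at r₂: v_a = √[μ(2/r₂ − 1/a_t)] = 5.149 km/s.
Second burn Δv₂ = |v₂ − v_a| = 2.465 km/s.
Δv = Δv₁ + Δv₂ = 3.385 + 2.465 = 5.850 km/s.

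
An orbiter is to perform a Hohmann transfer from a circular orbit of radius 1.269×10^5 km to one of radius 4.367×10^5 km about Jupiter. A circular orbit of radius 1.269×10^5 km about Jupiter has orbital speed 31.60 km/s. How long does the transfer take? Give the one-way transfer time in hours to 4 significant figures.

From the circular-orbit relation v² = μ/r at r = 1.269×10^5 km: μ = v²r = (31.60)² × 1.269×10^5 = 1.26717×10^8 km³/s².
Transfer-ellipse semi-major axis a_t = (r₁ + r₂)/2 = (1.269×10^5 + 4.367×10^5)/2 = 2.818×10^5 km.
Transfer time t = π√(a_t³/μ) = π√((2.818×10^5)³ / 1.26717×10^8) = 41750 s.
Converting: 41750 s ÷ 3600 s/hour = 11.60 hours.

t = 11.60 hours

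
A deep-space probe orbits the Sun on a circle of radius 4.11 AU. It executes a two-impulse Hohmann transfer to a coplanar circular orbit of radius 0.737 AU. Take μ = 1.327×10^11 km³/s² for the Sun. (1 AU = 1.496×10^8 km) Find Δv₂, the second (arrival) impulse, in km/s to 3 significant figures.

In km: r₁ = 4.11 × 1.496×10^8 = 6.14856×10^8 km; r₂ = 0.737 × 1.496×10^8 = 1.102552×10^8 km.
Semi-major axis of the transfer orbit: a_t = (6.14856×10^8 + 1.102552×10^8)/2 = 3.625556×10^8 km.
On the circular orbit at r = 1.102552×10^8 km, v_c = √(μ/r) = 34.69 km/s.
Vis-viva on the transfer ellipse at r = 1.102552×10^8 km gives v_t = √[μ(2/r − 1/a_t)] = 45.18 km/s.
Δv₂ = |v_t − v_c| = |45.18 − 34.69| = 10.49 km/s.

Δv₂ = 10.5 km/s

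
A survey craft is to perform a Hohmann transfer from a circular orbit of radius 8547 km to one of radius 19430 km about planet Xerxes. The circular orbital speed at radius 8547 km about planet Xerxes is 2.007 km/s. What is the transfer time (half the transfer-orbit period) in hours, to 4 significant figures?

From the circular-orbit relation v² = μ/r at r = 8547 km: μ = v²r = (2.007)² × 8547 = 34427.7 km³/s².
The Hohmann ellipse has a_t = (r₁ + r₂)/2 = 13988.5 km.
By Kepler's third law the transfer-orbit period is T = 2π√(a_t³/μ), so t = T/2 = 28010 s.
Converting: 28010 s ÷ 3600 s/hour = 7.781 hours.

t = 7.781 hours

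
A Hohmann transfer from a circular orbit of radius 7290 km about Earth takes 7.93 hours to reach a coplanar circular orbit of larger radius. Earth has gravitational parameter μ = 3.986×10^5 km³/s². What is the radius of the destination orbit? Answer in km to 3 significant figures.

Transfer time t = 7.93 hours = 28548 s, and t = π√(a_t³/μ).
So a_t = (μ t²/π²)^(1/3) = (3.986×10^5 × (28548)² / π²)^(1/3) = 32048 km.
Since a_t = (r₁ + r₂)/2, r₂ = 2a_t − r₁ = 2×32048 − 7290 = 56806 km.

r₂ = 56800 km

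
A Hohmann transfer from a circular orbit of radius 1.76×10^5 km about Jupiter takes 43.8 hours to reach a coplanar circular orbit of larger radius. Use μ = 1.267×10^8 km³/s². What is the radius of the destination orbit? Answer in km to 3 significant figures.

r₂ = 1.19×10^6 km

Transfer time t = 43.8 hours = 1.5768×10^5 s, and t = π√(a_t³/μ).
So a_t = (μ t²/π²)^(1/3) = (1.267×10^8 × (1.5768×10^5)² / π²)^(1/3) = 6.8340×10^5 km.
Since a_t = (r₁ + r₂)/2, r₂ = 2a_t − r₁ = 2×6.8340×10^5 − 1.760×10^5 = 1.1908×10^6 km.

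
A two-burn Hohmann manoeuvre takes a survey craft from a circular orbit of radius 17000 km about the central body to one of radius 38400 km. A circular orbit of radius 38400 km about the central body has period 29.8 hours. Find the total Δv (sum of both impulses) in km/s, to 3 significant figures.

Δv = 1.09 km/s

From Kepler's third law T² = 4π²r³/μ at r = 38400 km, T = 29.8 hours = 29.8 × 3600 s = 1.0728×10^5 s: μ = 4π²r³/T² = 1.94230×10^5 km³/s².
The Hohmann ellipse has a_t = (r₁ + r₂)/2 = 27700 km.
At r₁ the circular-orbit speed is v₁ = √(μ/r₁) = 3.3801 km/s.
On the transfer ellipse at r₁, v² = μ(2/r − 1/a) gives v_p = √[μ(2/r₁ − 1/a_t)] = 3.9798 km/s.
First burn Δv₁ = |v_p − v₁| = 0.5997 km/s.
Circular speed at r₂: v₂ = √(μ/r₂) = 2.2490 km/s.
Transfer-orbit speed at r₂: v_a = √[μ(2/r₂ − 1/a_t)] = 1.7619 km/s.
Second burn Δv₂ = |v₂ − v_a| = 0.4871 km/s.
Δv = Δv₁ + Δv₂ = 0.5997 + 0.4871 = 1.087 km/s.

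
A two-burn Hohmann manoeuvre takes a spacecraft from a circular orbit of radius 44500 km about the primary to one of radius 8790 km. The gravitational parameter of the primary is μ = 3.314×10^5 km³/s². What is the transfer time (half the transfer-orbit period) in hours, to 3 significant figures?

Transfer-ellipse semi-major axis a_t = (r₁ + r₂)/2 = (44500 + 8790)/2 = 26645 km.
By Kepler's third law the transfer-orbit period is T = 2π√(a_t³/μ), so t = T/2 = 23740 s.
Converting: 23740 s ÷ 3600 s/hour = 6.59 hours.

t = 6.59 hours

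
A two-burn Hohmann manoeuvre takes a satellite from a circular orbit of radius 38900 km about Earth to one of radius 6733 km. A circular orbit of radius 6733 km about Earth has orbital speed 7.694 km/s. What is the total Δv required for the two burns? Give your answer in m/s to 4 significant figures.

From the circular-orbit relation v² = μ/r at r = 6733 km: μ = v²r = (7.694)² × 6733 = 3.98578×10^5 km³/s².
Semi-major axis of the transfer orbit: a_t = (38900 + 6733)/2 = 22816.5 km.
At r₁ the circular-orbit speed is v₁ = √(μ/r₁) = 3.201 km/s.
Transfer-orbit speed at r₁ (v² = μ(2/r − 1/a)): v_a = √[μ(2/r₁ − 1/a_t)] = 1.739 km/s.
First burn Δv₁ = |v_a − v₁| = 1.462 km/s.
At r₂, v₂ = √(μ/r₂) = 7.6940 km/s.
Transfer-orbit speed at r₂: v_p = √[μ(2/r₂ − 1/a_t)] = 10.046 km/s.
Second burn Δv₂ = |v₂ − v_p| = 2.352 km/s.
Δv = Δv₁ + Δv₂ = 1.462 + 2.352 = 3.814 km/s.

Δv = 3814 m/s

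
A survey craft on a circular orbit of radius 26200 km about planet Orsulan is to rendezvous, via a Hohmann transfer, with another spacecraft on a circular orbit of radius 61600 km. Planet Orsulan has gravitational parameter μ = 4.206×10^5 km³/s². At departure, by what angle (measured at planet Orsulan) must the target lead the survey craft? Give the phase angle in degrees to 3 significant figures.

φ = 71.7°

The Hohmann ellipse has a_t = (r₁ + r₂)/2 = 43900 km.
Transfer time t = π√(a_t³/μ) = 44560 s.
Target angular speed ω₂ = √(μ/r₂³) = 4.242×10^-5 rad/s.
Angle swept by the target during transfer: ω₂·t = 1.890 rad = 108.3°.
Arrival is 180° from departure on the ellipse, so φ = 180° − 108.3° = 71.7°.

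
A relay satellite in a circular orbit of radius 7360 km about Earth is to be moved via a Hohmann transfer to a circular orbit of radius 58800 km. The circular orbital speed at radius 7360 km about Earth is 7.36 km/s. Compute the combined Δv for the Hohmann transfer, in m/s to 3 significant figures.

Δv = 3830 m/s

From the circular-orbit relation v² = μ/r at r = 7360 km: μ = v²r = (7.36)² × 7360 = 3.98688×10^5 km³/s².
Semi-major axis of the transfer orbit: a_t = (7360 + 58800)/2 = 33080 km.
Circular speed at r₁: v₁ = √(μ/r₁) = √(3.98688×10^5/7360) = 7.3600 km/s.
On the transfer ellipse at r₁, vis-viva equation gives v_p = √[μ(2/r₁ − 1/a_t)] = 9.8126 km/s.
First burn Δv₁ = |v_p − v₁| = 2.4526 km/s.
At r₂, v₂ = √(μ/r₂) = 2.6039 km/s.
Transfer-orbit speed at r₂: v_a = √[μ(2/r₂ − 1/a_t)] = 1.2282 km/s.
Second burn Δv₂ = |v₂ − v_a| = 1.3757 km/s.
Δv = Δv₁ + Δv₂ = 2.4526 + 1.3757 = 3.828 km/s.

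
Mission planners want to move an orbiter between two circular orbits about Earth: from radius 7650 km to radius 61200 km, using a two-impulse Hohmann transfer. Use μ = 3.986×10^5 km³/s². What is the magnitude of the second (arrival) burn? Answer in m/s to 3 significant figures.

Transfer-ellipse semi-major axis a_t = (r₁ + r₂)/2 = (7650 + 61200)/2 = 34425 km.
Circular speed at r = 61200 km: v_c = √(μ/r) = 2.552 km/s.
Vis-viva on the transfer ellipse at r = 61200 km gives v_t = √[μ(2/r − 1/a_t)] = 1.203 km/s.
Δv₂ = |v_t − v_c| = |1.203 − 2.552| = 1.349 km/s.

Δv₂ = 1350 m/s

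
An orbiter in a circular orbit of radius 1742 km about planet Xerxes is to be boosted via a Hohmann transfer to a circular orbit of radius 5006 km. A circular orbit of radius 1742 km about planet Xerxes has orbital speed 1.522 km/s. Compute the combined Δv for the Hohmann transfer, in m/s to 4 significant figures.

From the circular-orbit relation v² = μ/r at r = 1742 km: μ = v²r = (1.522)² × 1742 = 4035.32 km³/s².
The Hohmann ellipse has a_t = (r₁ + r₂)/2 = 3374 km.
At r₁ the circular-orbit speed is v₁ = √(μ/r₁) = 1.5220 km/s.
Transfer-orbit speed at r₁ (vis-viva equation): v_p = √[μ(2/r₁ − 1/a_t)] = 1.8539 km/s.
First burn Δv₁ = |v_p − v₁| = 0.3319 km/s.
At r₂, v₂ = √(μ/r₂) = 0.8978 km/s.
Transfer-orbit speed at r₂: v_a = √[μ(2/r₂ − 1/a_t)] = 0.6451 km/s.
Second burn Δv₂ = |v₂ − v_a| = 0.2527 km/s.
Δv = Δv₁ + Δv₂ = 0.3319 + 0.2527 = 0.5846 km/s.

Δv = 584.6 m/s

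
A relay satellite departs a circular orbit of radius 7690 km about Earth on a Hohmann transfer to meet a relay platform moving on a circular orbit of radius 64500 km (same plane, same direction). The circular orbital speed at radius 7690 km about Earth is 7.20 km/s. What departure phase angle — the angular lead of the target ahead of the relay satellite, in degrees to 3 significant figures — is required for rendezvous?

From the circular-orbit relation v² = μ/r at r = 7690 km: μ = v²r = (7.20)² × 7690 = 3.98650×10^5 km³/s².
Semi-major axis of the transfer orbit: a_t = (7690 + 64500)/2 = 36095 km.
Transfer time t = π√(a_t³/μ) = 34121.24 s.
The target's mean motion on its circular orbit is ω₂ = √(μ/r₂³) = 3.854394×10^-5 rad/s.
Angle swept by the target during transfer: ω₂·t = 1.31517 rad = 75.35°.
Arrival is 180° from departure on the ellipse, so φ = 180° − 75.35° = 105°.

φ = 105°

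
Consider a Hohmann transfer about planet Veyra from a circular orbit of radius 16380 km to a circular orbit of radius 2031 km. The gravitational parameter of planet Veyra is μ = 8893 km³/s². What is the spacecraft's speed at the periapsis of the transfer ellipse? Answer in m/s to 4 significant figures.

The Hohmann ellipse has a_t = (r₁ + r₂)/2 = 9205.5 km.
The periapsis of the transfer ellipse is at r = 2031 km.
Applying v² = μ(2/r − 1/a_t): v = 2.791 km/s.

v = 2791 m/s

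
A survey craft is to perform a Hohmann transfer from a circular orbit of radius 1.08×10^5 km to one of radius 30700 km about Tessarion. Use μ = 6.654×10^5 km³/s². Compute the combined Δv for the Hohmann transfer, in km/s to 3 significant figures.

Semi-major axis of the transfer orbit: a_t = (1.080×10^5 + 30700)/2 = 69350 km.
At r₁ the circular-orbit speed is v₁ = √(μ/r₁) = 2.4822 km/s.
Transfer-orbit speed at r₁ (vis-viva): v_a = √[μ(2/r₁ − 1/a_t)] = 1.6515 km/s.
First burn Δv₁ = |v_a − v₁| = 0.8307 km/s.
At r₂, v₂ = √(μ/r₂) = 4.656 km/s.
Transfer-orbit speed at r₂: v_p = √[μ(2/r₂ − 1/a_t)] = 5.810 km/s.
Second burn Δv₂ = |v₂ − v_p| = 1.154 km/s.
Total Δv = Δv₁ + Δv₂ = 1.985 km/s.

Δv = 1.98 km/s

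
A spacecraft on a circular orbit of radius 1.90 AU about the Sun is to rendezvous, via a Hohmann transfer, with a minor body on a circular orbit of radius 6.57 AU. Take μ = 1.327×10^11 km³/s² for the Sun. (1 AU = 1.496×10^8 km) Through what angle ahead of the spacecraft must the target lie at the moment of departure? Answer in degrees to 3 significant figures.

In km: r₁ = 1.90 × 1.496×10^8 = 2.8424×10^8 km; r₂ = 6.57 × 1.496×10^8 = 9.82872×10^8 km.
Transfer-ellipse semi-major axis a_t = (r₁ + r₂)/2 = (2.8424×10^8 + 9.82872×10^8)/2 = 6.33556×10^8 km.
Transfer time t = π√(a_t³/μ) = 1.37528×10^8 s.
The target's mean motion on its circular orbit is ω₂ = √(μ/r₂³) = 1.18220×10^-8 rad/s.
Angle swept by the target during transfer: ω₂·t = 1.62586 rad = 93.155°.
The spacecraft traverses 180° on the transfer ellipse, so the target must lead by 180° − 93.155° = 86.8°.

φ = 86.8°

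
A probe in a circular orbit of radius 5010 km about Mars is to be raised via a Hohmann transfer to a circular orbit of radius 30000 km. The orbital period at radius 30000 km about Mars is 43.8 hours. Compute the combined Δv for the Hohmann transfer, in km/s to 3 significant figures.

From Kepler's third law T² = 4π²r³/μ at r = 30000 km, T = 43.8 hours = 43.8 × 3600 s = 1.5768×10^5 s: μ = 4π²r³/T² = 42871.7 km³/s².
Transfer-ellipse semi-major axis a_t = (r₁ + r₂)/2 = (5010 + 30000)/2 = 17505 km.
At r₁ the circular-orbit speed is v₁ = √(μ/r₁) = 2.92527 km/s.
Transfer-orbit speed at r₁ (vis-viva equation): v_p = √[μ(2/r₁ − 1/a_t)] = 3.82953 km/s.
First burn Δv₁ = |v_p − v₁| = 0.9043 km/s.
At r₂, v₂ = √(μ/r₂) = 1.1954 km/s.
Transfer-orbit speed at r₂: v_a = √[μ(2/r₂ − 1/a_t)] = 0.63953 km/s.
Second burn Δv₂ = |v₂ − v_a| = 0.5559 km/s.
Δv = Δv₁ + Δv₂ = 0.9043 + 0.5559 = 1.460 km/s.

Δv = 1.46 km/s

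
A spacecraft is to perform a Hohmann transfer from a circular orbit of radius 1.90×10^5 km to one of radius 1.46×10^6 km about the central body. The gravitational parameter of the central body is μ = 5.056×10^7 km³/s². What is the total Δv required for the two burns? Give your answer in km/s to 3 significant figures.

Δv = 8.45 km/s

The Hohmann ellipse has a_t = (r₁ + r₂)/2 = 8.250×10^5 km.
At r₁ the circular-orbit speed is v₁ = √(μ/r₁) = 16.313 km/s.
On the transfer ellipse at r₁, vis-viva gives v_p = √[μ(2/r₁ − 1/a_t)] = 21.701 km/s.
First burn Δv₁ = |v_p − v₁| = 5.388 km/s.
At r₂, v₂ = √(μ/r₂) = 5.885 km/s.
Transfer-orbit speed at r₂: v_a = √[μ(2/r₂ − 1/a_t)] = 2.824 km/s.
Second burn Δv₂ = |v₂ − v_a| = 3.061 km/s.
Δv = Δv₁ + Δv₂ = 5.388 + 3.061 = 8.449 km/s.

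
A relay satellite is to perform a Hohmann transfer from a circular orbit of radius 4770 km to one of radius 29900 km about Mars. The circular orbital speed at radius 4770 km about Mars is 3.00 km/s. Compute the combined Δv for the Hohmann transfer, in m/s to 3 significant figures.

From the circular-orbit relation v² = μ/r at r = 4770 km: μ = v²r = (3.00)² × 4770 = 42930.0 km³/s².
Transfer-ellipse semi-major axis a_t = (r₁ + r₂)/2 = (4770 + 29900)/2 = 17335 km.
At r₁ the circular-orbit speed is v₁ = √(μ/r₁) = 3.000 km/s.
On the transfer ellipse at r₁, vis-viva gives v_p = √[μ(2/r₁ − 1/a_t)] = 3.940 km/s.
First burn Δv₁ = |v_p − v₁| = 0.9400 km/s.
Circular speed at r₂: v₂ = √(μ/r₂) = 1.19824 km/s.
Transfer-orbit speed at r₂: v_a = √[μ(2/r₂ − 1/a_t)] = 0.628553 km/s.
Second burn Δv₂ = |v₂ − v_a| = 0.5697 km/s.
Total Δv = Δv₁ + Δv₂ = 1.510 km/s.

Δv = 1510 m/s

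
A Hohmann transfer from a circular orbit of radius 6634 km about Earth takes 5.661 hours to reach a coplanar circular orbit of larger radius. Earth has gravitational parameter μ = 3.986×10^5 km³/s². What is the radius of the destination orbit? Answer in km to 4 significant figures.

r₂ = 44560 km

Transfer time t = 5.661 hours = 20379.6 s, and t = π√(a_t³/μ).
So a_t = (μ t²/π²)^(1/3) = (3.986×10^5 × (20379.6)² / π²)^(1/3) = 25598 km.
Since a_t = (r₁ + r₂)/2, r₂ = 2a_t − r₁ = 2×25598 − 6634 = 44562 km.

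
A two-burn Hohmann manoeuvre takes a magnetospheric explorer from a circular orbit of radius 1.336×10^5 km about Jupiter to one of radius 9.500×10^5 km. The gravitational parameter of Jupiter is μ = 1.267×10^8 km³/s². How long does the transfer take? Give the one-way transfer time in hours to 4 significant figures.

The Hohmann ellipse has a_t = (r₁ + r₂)/2 = 5.418×10^5 km.
By Kepler's third law the transfer-orbit period is T = 2π√(a_t³/μ), so t = T/2 = 1.113×10^5 s.
Converting: 1.113×10^5 s ÷ 3600 s/hour = 30.92 hours.

t = 30.92 hours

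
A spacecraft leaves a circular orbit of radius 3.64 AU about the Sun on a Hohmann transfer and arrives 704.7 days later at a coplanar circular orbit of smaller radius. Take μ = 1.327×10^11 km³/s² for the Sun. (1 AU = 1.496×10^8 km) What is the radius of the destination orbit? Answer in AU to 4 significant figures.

r₂ = 1.280 AU

In km: r₁ = 3.64 × 1.496×10^8 = 5.44544×10^8 km.
Transfer time t = 704.7 days = 6.088608×10^7 s, and t = π√(a_t³/μ).
So a_t = (μ t²/π²)^(1/3) = (1.327×10^11 × (6.088608×10^7)² / π²)^(1/3) = 3.6802×10^8 km.
Since a_t = (r₁ + r₂)/2, r₂ = 2a_t − r₁ = 2×3.6802×10^8 − 5.44544×10^8 = 1.91496×10^8 km.
In AU: r₂ = 1.91496×10^8 / 1.496×10^8 = 1.280 AU.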